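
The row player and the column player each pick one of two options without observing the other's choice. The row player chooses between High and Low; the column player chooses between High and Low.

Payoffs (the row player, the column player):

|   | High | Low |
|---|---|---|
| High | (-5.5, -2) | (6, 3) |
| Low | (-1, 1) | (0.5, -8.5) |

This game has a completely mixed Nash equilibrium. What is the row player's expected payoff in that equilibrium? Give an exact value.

-13/40

First find q, the probability the column player plays High, from the row player's indifference between High and Low: −5.5q + 6(1−q) = −q + 0.5(1−q), giving q = 11/20.
Since the row player is indifferent in equilibrium, the row player's expected payoff equals the payoff from either row against (11/20, 9/20). Using High: −5.5(11/20) + 6(9/20) = -13/40.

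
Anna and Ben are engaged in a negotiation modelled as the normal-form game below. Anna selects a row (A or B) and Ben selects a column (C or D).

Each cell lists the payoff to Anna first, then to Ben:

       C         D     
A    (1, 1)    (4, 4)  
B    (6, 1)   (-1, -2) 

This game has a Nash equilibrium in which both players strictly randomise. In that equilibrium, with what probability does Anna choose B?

Let r be the probability that Anna plays A. In a completely mixed equilibrium, Ben must be indifferent between C and D.
Ben's expected payoff from C is r + (1−r); from D it is 4r − 2(1−r).
Setting these equal: 1 = 6r − 2, so r = 1/2.
Therefore Anna plays B with probability 1 − 1/2 = 1/2.

1/2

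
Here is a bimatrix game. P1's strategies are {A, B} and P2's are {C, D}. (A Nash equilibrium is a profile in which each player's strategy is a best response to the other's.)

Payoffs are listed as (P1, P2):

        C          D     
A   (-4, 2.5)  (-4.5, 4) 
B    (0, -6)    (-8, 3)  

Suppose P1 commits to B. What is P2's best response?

Against B, P2 earns -6 from C and 3 from D.
So D is the best response.

D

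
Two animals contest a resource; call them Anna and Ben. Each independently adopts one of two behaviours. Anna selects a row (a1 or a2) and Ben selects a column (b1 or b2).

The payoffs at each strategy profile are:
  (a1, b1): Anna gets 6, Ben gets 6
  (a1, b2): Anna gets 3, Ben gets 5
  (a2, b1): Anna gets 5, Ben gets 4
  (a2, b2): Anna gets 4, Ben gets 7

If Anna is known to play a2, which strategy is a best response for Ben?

Against a2, Ben earns 4 from b1 and 7 from b2.
So b2 is the best response.

b2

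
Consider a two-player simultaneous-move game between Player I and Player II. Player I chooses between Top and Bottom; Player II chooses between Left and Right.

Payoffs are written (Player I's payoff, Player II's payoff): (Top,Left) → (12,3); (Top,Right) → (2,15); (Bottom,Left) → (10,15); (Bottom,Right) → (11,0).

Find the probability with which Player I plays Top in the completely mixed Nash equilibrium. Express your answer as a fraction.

Let x be the probability that Player I plays Top. In a completely mixed equilibrium, Player II must be indifferent between Left and Right.
Player II's expected payoff from Left is 3x + 15(1−x); from Right it is 15x.
Setting these equal: −12x + 15 = 15x, so x = 5/9.

5/9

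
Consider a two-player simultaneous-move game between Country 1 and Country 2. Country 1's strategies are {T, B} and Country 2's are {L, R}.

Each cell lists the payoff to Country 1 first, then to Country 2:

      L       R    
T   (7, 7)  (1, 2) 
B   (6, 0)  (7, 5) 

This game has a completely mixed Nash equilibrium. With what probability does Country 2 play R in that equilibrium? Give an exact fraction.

1/7

Let c be the probability that Country 2 plays L. In a completely mixed equilibrium, Country 1 must be indifferent between T and B.
Country 1's expected payoff from T is 7c + (1−c); from B it is 6c + 7(1−c).
Setting these equal: 6c + 1 = −c + 7, so c = 6/7.
Therefore Country 2 plays R with probability 1 − 6/7 = 1/7.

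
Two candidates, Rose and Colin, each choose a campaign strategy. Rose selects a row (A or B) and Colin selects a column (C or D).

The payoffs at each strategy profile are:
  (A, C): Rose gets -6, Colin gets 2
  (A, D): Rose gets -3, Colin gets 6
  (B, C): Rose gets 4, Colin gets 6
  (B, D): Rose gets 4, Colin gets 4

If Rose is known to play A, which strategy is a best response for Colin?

D

Against A, Colin earns 2 from C and 6 from D.
So D is the best response.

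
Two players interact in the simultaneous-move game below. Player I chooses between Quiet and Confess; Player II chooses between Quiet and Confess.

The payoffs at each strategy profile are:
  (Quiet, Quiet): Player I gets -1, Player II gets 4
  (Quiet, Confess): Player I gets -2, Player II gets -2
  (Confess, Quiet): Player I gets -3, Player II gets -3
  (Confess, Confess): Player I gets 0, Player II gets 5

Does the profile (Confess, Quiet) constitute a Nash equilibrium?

No

At (Confess, Quiet), Player I earns -3; switching to Quiet would give -1, so Player I would deviate.
Player II earns -3; switching to Confess would give 5, so Player II would deviate.
Since at least one player can profitably deviate, this is not a Nash equilibrium.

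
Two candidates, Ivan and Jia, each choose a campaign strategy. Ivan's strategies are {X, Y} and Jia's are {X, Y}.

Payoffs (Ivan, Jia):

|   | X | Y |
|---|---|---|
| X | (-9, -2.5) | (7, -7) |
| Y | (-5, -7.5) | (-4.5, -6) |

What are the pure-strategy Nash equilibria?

none

(X, X): Ivan prefers Y (-5 > -9) — not an equilibrium.
(X, Y): Jia prefers X (-2.5 > -7) — not an equilibrium.
(Y, X): Jia prefers Y (-6 > -7.5) — not an equilibrium.
(Y, Y): Ivan prefers X (7 > -4.5) — not an equilibrium.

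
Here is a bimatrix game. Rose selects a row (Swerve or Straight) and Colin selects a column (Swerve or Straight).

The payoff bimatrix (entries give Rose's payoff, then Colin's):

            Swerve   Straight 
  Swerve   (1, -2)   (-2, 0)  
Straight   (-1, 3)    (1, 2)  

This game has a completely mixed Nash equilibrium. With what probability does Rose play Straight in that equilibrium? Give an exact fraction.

Let p be the probability that Rose plays Swerve. In a completely mixed equilibrium, Colin must be indifferent between Swerve and Straight.
Colin's expected payoff from Swerve is −2p + 3(1−p); from Straight it is 2(1−p).
Setting these equal: −5p + 3 = −2p + 2, so p = 1/3.
Therefore Rose plays Straight with probability 1 − 1/3 = 2/3.

2/3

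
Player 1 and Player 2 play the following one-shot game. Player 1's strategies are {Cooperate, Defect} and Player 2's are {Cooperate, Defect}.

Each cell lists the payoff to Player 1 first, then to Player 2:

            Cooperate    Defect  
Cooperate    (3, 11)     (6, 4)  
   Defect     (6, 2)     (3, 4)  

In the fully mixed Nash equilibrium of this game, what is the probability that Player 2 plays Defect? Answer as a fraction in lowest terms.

Let c be the probability that Player 2 plays Cooperate. In a completely mixed equilibrium, Player 1 must be indifferent between Cooperate and Defect.
Player 1's expected payoff from Cooperate is 3c + 6(1−c); from Defect it is 6c + 3(1−c).
Setting these equal: −3c + 6 = 3c + 3, so c = 1/2.
Therefore Player 2 plays Defect with probability 1 − 1/2 = 1/2.

1/2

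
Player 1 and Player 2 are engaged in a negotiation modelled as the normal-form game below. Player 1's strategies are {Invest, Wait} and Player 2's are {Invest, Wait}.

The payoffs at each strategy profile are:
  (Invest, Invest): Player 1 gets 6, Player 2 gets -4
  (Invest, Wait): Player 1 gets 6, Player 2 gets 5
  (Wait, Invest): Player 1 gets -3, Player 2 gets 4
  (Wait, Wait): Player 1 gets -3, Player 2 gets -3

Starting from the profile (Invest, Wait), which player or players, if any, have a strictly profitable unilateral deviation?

Player 1 at (Invest, Wait) earns 6; deviating to Wait yields -3 — not better.
Player 2 earns 5; deviating to Invest yields -4 — not better.
Neither player can strictly improve; the profile is a Nash equilibrium.

Neither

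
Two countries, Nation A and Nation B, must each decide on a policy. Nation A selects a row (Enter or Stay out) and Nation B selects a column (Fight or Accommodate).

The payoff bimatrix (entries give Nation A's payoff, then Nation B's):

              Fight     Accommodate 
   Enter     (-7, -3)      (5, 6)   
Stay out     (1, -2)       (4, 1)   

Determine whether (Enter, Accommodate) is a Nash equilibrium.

Yes

At (Enter, Accommodate), Nation A earns 5; switching to Stay out would give 4, so Nation A has no profitable deviation.
Nation B earns 6; switching to Fight would give -3, so Nation B has no profitable deviation.
Neither player can gain by a unilateral deviation, so this profile is a Nash equilibrium.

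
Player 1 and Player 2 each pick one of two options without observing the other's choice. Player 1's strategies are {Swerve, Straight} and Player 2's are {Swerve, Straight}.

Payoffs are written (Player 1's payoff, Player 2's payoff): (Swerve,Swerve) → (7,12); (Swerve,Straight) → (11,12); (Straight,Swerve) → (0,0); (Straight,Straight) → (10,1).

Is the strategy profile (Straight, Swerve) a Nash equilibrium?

At (Straight, Swerve), Player 1 earns 0; switching to Swerve would give 7, so Player 1 would deviate.
Player 2 earns 0; switching to Straight would give 1, so Player 2 would deviate.
Since at least one player can profitably deviate, this is not a Nash equilibrium.

No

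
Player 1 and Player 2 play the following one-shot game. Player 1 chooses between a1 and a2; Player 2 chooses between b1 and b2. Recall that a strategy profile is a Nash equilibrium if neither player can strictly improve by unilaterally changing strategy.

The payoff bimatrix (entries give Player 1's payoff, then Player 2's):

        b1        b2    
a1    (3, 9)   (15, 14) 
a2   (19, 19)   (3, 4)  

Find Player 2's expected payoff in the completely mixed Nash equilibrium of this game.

First find x, the probability Player 1 plays a1, from Player 2's indifference between b1 and b2: 9x + 19(1−x) = 14x + 4(1−x), giving x = 3/4.
Since Player 2 is indifferent in equilibrium, Player 2's expected payoff equals the payoff from either column against (3/4, 1/4). Using b1: 9(3/4) + 19(1/4) = 23/2.

23/2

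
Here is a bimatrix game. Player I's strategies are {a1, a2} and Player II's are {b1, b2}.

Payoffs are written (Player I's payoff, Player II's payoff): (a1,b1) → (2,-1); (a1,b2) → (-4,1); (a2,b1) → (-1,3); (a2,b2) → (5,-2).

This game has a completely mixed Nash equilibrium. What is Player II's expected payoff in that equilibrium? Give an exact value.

1/7

First find x, the probability Player I plays a1, from Player II's indifference between b1 and b2: −x + 3(1−x) = x − 2(1−x), giving x = 5/7.
Since Player II is indifferent in equilibrium, Player II's expected payoff equals the payoff from either column against (5/7, 2/7). Using b1: −(5/7) + 3(2/7) = 1/7.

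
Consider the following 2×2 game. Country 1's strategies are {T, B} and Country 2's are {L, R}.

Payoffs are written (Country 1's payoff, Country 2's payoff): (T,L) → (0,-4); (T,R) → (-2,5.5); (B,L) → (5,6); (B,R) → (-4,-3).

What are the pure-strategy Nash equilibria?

(T, L): Country 1 prefers B (5 > 0); Country 2 prefers R (5.5 > -4) — not an equilibrium.
(T, R): Country 1 gets -2 ≥ -4 from B, and Country 2 gets 5.5 ≥ -4 from L — Nash equilibrium.
(B, L): Country 1 gets 5 ≥ 0 from T, and Country 2 gets 6 ≥ -3 from R — Nash equilibrium.
(B, R): Country 1 prefers T (-2 > -4); Country 2 prefers L (6 > -3) — not an equilibrium.

(T, R) and (B, L)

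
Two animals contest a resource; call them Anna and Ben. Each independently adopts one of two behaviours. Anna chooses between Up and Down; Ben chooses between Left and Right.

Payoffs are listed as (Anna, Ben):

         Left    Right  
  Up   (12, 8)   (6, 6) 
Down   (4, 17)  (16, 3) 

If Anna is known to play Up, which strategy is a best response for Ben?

Against Up, Ben earns 8 from Left and 6 from Right.
So Left is the best response.

Left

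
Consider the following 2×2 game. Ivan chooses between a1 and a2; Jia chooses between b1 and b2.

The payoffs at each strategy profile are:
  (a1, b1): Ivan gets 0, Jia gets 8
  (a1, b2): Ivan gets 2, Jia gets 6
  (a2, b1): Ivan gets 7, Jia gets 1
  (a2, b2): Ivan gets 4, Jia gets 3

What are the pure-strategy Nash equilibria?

(a2, b2)

(a1, b1): Ivan prefers a2 (7 > 0) — not an equilibrium.
(a1, b2): Ivan prefers a2 (4 > 2); Jia prefers b1 (8 > 6) — not an equilibrium.
(a2, b1): Jia prefers b2 (3 > 1) — not an equilibrium.
(a2, b2): Ivan gets 4 ≥ 2 from a1, and Jia gets 3 ≥ 1 from b1 — Nash equilibrium.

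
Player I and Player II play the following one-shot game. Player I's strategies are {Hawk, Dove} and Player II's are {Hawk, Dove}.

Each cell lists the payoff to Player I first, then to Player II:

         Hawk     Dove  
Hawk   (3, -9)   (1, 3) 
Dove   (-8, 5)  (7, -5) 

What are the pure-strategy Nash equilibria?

none

(Hawk, Hawk): Player II prefers Dove (3 > -9) — not an equilibrium.
(Hawk, Dove): Player I prefers Dove (7 > 1) — not an equilibrium.
(Dove, Hawk): Player I prefers Hawk (3 > -8) — not an equilibrium.
(Dove, Dove): Player II prefers Hawk (5 > -5) — not an equilibrium.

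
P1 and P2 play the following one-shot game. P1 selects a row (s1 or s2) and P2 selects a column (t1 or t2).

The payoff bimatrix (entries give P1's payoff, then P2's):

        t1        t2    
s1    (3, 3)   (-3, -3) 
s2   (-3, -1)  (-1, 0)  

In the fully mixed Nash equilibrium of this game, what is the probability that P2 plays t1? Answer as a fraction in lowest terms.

1/4

Let y be the probability that P2 plays t1. In a completely mixed equilibrium, P1 must be indifferent between s1 and s2.
P1's expected payoff from s1 is 3y − 3(1−y); from s2 it is −3y − (1−y).
Setting these equal: 6y − 3 = −2y − 1, so y = 1/4.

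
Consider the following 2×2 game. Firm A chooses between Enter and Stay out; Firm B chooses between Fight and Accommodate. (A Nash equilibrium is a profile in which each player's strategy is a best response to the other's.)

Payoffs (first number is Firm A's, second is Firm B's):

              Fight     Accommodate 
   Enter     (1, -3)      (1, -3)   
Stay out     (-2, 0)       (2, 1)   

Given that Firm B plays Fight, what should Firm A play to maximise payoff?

Enter

Against Fight, Firm A earns 1 from Enter and -2 from Stay out.
So Enter is the best response.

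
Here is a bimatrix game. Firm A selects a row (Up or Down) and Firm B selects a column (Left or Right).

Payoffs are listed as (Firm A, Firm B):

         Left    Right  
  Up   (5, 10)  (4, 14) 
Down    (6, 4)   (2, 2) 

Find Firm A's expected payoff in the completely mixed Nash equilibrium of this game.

First find y, the probability Firm B plays Left, from Firm A's indifference between Up and Down: 5y + 4(1−y) = 6y + 2(1−y), giving y = 2/3.
Since Firm A is indifferent in equilibrium, Firm A's expected payoff equals the payoff from either row against (2/3, 1/3). Using Up: 5(2/3) + 4(1/3) = 14/3.

14/3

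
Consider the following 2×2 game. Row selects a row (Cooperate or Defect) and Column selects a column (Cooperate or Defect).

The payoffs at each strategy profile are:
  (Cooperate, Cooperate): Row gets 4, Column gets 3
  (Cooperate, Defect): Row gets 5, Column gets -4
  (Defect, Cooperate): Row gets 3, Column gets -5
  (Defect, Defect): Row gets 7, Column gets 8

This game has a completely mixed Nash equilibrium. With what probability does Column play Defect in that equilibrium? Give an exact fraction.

Let c be the probability that Column plays Cooperate. In a completely mixed equilibrium, Row must be indifferent between Cooperate and Defect.
Row's expected payoff from Cooperate is 4c + 5(1−c); from Defect it is 3c + 7(1−c).
Setting these equal: −c + 5 = −4c + 7, so c = 2/3.
Therefore Column plays Defect with probability 1 − 2/3 = 1/3.

1/3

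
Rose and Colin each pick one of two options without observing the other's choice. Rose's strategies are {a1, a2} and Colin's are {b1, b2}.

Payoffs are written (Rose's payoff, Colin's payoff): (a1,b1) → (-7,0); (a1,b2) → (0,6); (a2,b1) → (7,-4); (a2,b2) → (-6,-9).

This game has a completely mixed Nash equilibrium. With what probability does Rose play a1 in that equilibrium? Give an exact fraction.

5/11

Let r be the probability that Rose plays a1. In a completely mixed equilibrium, Colin must be indifferent between b1 and b2.
Colin's expected payoff from b1 is −4(1−r); from b2 it is 6r − 9(1−r).
Setting these equal: 4r − 4 = 15r − 9, so r = 5/11.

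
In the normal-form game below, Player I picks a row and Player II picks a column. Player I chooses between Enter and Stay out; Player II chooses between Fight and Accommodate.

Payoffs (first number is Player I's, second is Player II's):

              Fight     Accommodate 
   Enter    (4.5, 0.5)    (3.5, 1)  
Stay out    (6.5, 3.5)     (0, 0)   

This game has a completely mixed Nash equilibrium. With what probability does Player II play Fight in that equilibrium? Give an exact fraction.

Let q be the probability that Player II plays Fight. In a completely mixed equilibrium, Player I must be indifferent between Enter and Stay out.
Player I's expected payoff from Enter is 4.5q + 3.5(1−q); from Stay out it is 6.5q.
Setting these equal: q + 3.5 = 6.5q, so q = 7/11.

7/11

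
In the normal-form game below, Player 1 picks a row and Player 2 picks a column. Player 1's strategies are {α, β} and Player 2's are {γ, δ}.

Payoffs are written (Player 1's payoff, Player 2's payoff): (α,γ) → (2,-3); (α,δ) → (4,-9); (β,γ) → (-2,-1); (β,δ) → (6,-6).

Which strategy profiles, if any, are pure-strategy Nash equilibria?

(α, γ): Player 1 gets 2 ≥ -2 from β, and Player 2 gets -3 ≥ -9 from δ — Nash equilibrium.
(α, δ): Player 1 prefers β (6 > 4); Player 2 prefers γ (-3 > -9) — not an equilibrium.
(β, γ): Player 1 prefers α (2 > -2) — not an equilibrium.
(β, δ): Player 2 prefers γ (-1 > -6) — not an equilibrium.

(α, γ)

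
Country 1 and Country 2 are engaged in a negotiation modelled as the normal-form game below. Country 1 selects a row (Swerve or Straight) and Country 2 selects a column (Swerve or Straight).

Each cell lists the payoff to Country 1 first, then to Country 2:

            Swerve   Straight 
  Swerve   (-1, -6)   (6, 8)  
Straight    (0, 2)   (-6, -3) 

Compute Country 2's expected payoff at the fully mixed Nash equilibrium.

First find p, the probability Country 1 plays Swerve, from Country 2's indifference between Swerve and Straight: −6p + 2(1−p) = 8p − 3(1−p), giving p = 5/19.
Since Country 2 is indifferent in equilibrium, Country 2's expected payoff equals the payoff from either column against (5/19, 14/19). Using Swerve: −6(5/19) + 2(14/19) = -2/19.

-2/19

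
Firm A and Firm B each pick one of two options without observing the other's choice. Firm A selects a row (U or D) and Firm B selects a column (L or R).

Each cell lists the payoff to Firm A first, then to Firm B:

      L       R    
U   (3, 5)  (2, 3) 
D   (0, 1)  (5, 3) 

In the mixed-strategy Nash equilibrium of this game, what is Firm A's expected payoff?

First find q, the probability Firm B plays L, from Firm A's indifference between U and D: 3q + 2(1−q) = 5(1−q), giving q = 1/2.
Since Firm A is indifferent in equilibrium, Firm A's expected payoff equals the payoff from either row against (1/2, 1/2). Using U: 3(1/2) + 2(1/2) = 5/2.

5/2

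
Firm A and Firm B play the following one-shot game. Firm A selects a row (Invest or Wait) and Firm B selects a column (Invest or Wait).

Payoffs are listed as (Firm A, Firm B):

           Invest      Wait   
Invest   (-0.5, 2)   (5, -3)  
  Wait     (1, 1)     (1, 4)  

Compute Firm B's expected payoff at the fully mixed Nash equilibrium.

First find x, the probability Firm A plays Invest, from Firm B's indifference between Invest and Wait: 2x + (1−x) = −3x + 4(1−x), giving x = 3/8.
Since Firm B is indifferent in equilibrium, Firm B's expected payoff equals the payoff from either column against (3/8, 5/8). Using Invest: 2(3/8) + (5/8) = 11/8.

11/8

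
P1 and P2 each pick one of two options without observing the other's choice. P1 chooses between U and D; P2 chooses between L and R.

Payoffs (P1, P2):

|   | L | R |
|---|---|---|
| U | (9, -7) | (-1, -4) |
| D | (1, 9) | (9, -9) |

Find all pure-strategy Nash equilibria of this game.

none

(U, L): P2 prefers R (-4 > -7) — not an equilibrium.
(U, R): P1 prefers D (9 > -1) — not an equilibrium.
(D, L): P1 prefers U (9 > 1) — not an equilibrium.
(D, R): P2 prefers L (9 > -9) — not an equilibrium.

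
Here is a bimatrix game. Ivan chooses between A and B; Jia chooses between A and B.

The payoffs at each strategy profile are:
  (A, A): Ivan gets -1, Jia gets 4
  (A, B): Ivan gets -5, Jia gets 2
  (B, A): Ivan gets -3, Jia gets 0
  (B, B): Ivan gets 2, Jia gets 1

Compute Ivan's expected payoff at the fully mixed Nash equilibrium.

First find y, the probability Jia plays A, from Ivan's indifference between A and B: −y − 5(1−y) = −3y + 2(1−y), giving y = 7/9.
Since Ivan is indifferent in equilibrium, Ivan's expected payoff equals the payoff from either row against (7/9, 2/9). Using A: −(7/9) − 5(2/9) = -17/9.

-17/9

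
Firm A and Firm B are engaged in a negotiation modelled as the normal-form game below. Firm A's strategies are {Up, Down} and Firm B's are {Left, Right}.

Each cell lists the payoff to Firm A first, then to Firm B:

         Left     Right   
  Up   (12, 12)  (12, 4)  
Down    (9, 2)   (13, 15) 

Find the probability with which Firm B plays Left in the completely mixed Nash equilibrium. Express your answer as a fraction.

Let q be the probability that Firm B plays Left. In a completely mixed equilibrium, Firm A must be indifferent between Up and Down.
Firm A's expected payoff from Up is 12q + 12(1−q); from Down it is 9q + 13(1−q).
Setting these equal: 12 = −4q + 13, so q = 1/4.

1/4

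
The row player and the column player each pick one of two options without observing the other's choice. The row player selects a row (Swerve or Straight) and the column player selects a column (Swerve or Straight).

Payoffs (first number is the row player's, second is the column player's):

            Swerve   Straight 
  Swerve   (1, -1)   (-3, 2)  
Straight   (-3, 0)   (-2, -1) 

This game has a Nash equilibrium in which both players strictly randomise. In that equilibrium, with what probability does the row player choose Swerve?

Let r be the probability that the row player plays Swerve. In a completely mixed equilibrium, the column player must be indifferent between Swerve and Straight.
The column player's expected payoff from Swerve is −r; from Straight it is 2r − (1−r).
Setting these equal: −r = 3r − 1, so r = 1/4.

1/4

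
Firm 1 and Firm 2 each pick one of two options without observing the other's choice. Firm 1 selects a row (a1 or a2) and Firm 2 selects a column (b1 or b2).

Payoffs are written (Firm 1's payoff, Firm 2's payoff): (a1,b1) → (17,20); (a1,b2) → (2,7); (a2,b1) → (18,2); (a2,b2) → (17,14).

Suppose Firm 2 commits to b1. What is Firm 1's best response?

a2

Against b1, Firm 1 earns 17 from a1 and 18 from a2.
So a2 is the best response.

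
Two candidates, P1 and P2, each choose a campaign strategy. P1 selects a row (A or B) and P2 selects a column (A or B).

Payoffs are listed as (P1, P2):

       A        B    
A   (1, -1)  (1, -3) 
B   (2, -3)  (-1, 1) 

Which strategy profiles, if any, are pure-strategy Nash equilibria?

none

(A, A): P1 prefers B (2 > 1) — not an equilibrium.
(A, B): P2 prefers A (-1 > -3) — not an equilibrium.
(B, A): P2 prefers B (1 > -3) — not an equilibrium.
(B, B): P1 prefers A (1 > -1) — not an equilibrium.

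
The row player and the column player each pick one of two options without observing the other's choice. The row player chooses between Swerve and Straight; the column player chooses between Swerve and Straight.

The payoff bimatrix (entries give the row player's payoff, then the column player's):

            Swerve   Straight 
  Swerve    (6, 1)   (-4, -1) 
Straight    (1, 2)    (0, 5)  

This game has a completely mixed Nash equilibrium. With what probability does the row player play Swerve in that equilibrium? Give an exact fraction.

3/5

Let x be the probability that the row player plays Swerve. In a completely mixed equilibrium, the column player must be indifferent between Swerve and Straight.
The column player's expected payoff from Swerve is x + 2(1−x); from Straight it is −x + 5(1−x).
Setting these equal: −x + 2 = −6x + 5, so x = 3/5.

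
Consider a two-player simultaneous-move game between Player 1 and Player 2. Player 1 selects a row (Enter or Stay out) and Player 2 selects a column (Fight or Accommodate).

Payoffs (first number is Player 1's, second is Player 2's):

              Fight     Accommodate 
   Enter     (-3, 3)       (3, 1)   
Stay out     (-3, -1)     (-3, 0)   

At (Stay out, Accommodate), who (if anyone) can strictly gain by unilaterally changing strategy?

Player 1 at (Stay out, Accommodate) earns -3; deviating to Enter yields 3 — a strict improvement.
Player 2 earns 0; deviating to Fight yields -1 — not better.
Only Player 1 has a strictly profitable deviation.

Player 1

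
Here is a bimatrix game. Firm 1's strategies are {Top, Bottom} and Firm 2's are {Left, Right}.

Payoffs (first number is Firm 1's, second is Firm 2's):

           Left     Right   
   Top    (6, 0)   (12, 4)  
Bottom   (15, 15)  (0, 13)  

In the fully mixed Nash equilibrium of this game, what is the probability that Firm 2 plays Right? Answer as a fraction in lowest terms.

3/7

Let q be the probability that Firm 2 plays Left. In a completely mixed equilibrium, Firm 1 must be indifferent between Top and Bottom.
Firm 1's expected payoff from Top is 6q + 12(1−q); from Bottom it is 15q.
Setting these equal: −6q + 12 = 15q, so q = 4/7.
Therefore Firm 2 plays Right with probability 1 − 4/7 = 3/7.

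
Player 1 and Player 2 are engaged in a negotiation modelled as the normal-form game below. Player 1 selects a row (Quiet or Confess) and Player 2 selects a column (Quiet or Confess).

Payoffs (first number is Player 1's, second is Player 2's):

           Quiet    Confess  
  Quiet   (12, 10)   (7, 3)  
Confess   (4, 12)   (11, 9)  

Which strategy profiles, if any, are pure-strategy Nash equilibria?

(Quiet, Quiet): Player 1 gets 12 ≥ 4 from Confess, and Player 2 gets 10 ≥ 3 from Confess — Nash equilibrium.
(Quiet, Confess): Player 1 prefers Confess (11 > 7); Player 2 prefers Quiet (10 > 3) — not an equilibrium.
(Confess, Quiet): Player 1 prefers Quiet (12 > 4) — not an equilibrium.
(Confess, Confess): Player 2 prefers Quiet (12 > 9) — not an equilibrium.

(Quiet, Quiet)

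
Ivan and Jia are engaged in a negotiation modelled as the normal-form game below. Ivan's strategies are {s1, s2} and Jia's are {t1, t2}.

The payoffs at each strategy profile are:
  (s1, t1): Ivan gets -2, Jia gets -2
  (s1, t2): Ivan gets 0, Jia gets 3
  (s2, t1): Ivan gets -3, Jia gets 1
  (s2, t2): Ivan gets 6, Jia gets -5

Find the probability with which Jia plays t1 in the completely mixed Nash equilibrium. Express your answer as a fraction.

Let c be the probability that Jia plays t1. In a completely mixed equilibrium, Ivan must be indifferent between s1 and s2.
Ivan's expected payoff from s1 is −2c; from s2 it is −3c + 6(1−c).
Setting these equal: −2c = −9c + 6, so c = 6/7.

6/7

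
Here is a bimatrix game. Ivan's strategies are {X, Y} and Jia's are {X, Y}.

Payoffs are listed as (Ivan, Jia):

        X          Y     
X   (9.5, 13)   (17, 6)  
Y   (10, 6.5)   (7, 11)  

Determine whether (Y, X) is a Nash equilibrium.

At (Y, X), Ivan earns 10; switching to X would give 9.5, so Ivan has no profitable deviation.
Jia earns 6.5; switching to Y would give 11, so Jia would deviate.
Since at least one player can profitably deviate, this is not a Nash equilibrium.

No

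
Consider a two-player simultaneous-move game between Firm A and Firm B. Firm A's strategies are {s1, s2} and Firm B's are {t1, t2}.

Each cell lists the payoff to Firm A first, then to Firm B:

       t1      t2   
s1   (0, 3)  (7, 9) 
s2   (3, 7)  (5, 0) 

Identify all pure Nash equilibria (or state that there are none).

(s1, t2) and (s2, t1)

(s1, t1): Firm A prefers s2 (3 > 0); Firm B prefers t2 (9 > 3) — not an equilibrium.
(s1, t2): Firm A gets 7 ≥ 5 from s2, and Firm B gets 9 ≥ 3 from t1 — Nash equilibrium.
(s2, t1): Firm A gets 3 ≥ 0 from s1, and Firm B gets 7 ≥ 0 from t2 — Nash equilibrium.
(s2, t2): Firm A prefers s1 (7 > 5); Firm B prefers t1 (7 > 0) — not an equilibrium.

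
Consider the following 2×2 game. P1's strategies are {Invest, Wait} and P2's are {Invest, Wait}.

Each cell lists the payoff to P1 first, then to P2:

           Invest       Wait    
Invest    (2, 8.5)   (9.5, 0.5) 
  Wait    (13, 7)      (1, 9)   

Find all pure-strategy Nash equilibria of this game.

none

(Invest, Invest): P1 prefers Wait (13 > 2) — not an equilibrium.
(Invest, Wait): P2 prefers Invest (8.5 > 0.5) — not an equilibrium.
(Wait, Invest): P2 prefers Wait (9 > 7) — not an equilibrium.
(Wait, Wait): P1 prefers Invest (9.5 > 1) — not an equilibrium.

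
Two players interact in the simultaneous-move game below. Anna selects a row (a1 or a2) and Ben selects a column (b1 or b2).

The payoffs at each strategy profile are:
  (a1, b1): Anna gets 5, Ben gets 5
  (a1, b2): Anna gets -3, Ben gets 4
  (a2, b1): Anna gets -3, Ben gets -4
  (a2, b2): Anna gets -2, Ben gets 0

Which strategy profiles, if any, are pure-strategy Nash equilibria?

(a1, b1) and (a2, b2)

(a1, b1): Anna gets 5 ≥ -3 from a2, and Ben gets 5 ≥ 4 from b2 — Nash equilibrium.
(a1, b2): Anna prefers a2 (-2 > -3); Ben prefers b1 (5 > 4) — not an equilibrium.
(a2, b1): Anna prefers a1 (5 > -3); Ben prefers b2 (0 > -4) — not an equilibrium.
(a2, b2): Anna gets -2 ≥ -3 from a1, and Ben gets 0 ≥ -4 from b1 — Nash equilibrium.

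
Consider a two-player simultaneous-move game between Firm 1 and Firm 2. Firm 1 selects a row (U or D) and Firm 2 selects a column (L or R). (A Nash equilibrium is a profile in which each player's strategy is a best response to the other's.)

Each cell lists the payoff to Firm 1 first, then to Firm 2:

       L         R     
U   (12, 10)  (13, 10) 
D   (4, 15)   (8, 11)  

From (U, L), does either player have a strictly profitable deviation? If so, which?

Firm 1 at (U, L) earns 12; deviating to D yields 4 — not better.
Firm 2 earns 10; deviating to R yields 10 — not better.
Neither player can strictly improve; the profile is a Nash equilibrium.

Neither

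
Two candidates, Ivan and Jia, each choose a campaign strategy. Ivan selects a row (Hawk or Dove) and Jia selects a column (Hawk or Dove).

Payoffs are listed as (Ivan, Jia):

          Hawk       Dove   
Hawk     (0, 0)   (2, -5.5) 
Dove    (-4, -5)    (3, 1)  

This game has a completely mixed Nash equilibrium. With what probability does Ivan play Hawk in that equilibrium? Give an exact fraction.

12/23

Let r be the probability that Ivan plays Hawk. In a completely mixed equilibrium, Jia must be indifferent between Hawk and Dove.
Jia's expected payoff from Hawk is −5(1−r); from Dove it is −5.5r + (1−r).
Setting these equal: 5r − 5 = −6.5r + 1, so r = 12/23.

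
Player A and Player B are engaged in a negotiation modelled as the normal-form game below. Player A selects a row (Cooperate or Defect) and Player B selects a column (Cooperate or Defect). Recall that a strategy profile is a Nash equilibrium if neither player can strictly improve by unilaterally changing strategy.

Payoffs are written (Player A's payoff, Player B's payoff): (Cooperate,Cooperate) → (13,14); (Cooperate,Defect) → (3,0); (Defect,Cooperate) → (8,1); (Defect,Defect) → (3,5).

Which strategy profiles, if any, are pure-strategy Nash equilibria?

(Cooperate, Cooperate) and (Defect, Defect)

(Cooperate, Cooperate): Player A gets 13 ≥ 8 from Defect, and Player B gets 14 ≥ 0 from Defect — Nash equilibrium.
(Cooperate, Defect): Player B prefers Cooperate (14 > 0) — not an equilibrium.
(Defect, Cooperate): Player A prefers Cooperate (13 > 8); Player B prefers Defect (5 > 1) — not an equilibrium.
(Defect, Defect): Player A gets 3 ≥ 3 from Cooperate, and Player B gets 5 ≥ 1 from Cooperate — Nash equilibrium.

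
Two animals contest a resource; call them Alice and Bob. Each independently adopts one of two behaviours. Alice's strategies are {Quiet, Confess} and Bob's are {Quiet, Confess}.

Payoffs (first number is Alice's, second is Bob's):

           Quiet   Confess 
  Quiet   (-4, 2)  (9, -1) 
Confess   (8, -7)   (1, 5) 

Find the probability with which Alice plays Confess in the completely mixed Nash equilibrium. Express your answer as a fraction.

Let p be the probability that Alice plays Quiet. In a completely mixed equilibrium, Bob must be indifferent between Quiet and Confess.
Bob's expected payoff from Quiet is 2p − 7(1−p); from Confess it is −p + 5(1−p).
Setting these equal: 9p − 7 = −6p + 5, so p = 4/5.
Therefore Alice plays Confess with probability 1 − 4/5 = 1/5.

1/5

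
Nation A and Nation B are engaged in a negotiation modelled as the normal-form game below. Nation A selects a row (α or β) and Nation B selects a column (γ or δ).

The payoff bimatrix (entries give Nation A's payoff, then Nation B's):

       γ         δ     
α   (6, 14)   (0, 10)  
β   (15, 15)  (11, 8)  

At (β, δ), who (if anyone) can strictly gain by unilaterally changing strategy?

Nation B

Nation A at (β, δ) earns 11; deviating to α yields 0 — not better.
Nation B earns 8; deviating to γ yields 15 — a strict improvement.
Only Nation B has a strictly profitable deviation.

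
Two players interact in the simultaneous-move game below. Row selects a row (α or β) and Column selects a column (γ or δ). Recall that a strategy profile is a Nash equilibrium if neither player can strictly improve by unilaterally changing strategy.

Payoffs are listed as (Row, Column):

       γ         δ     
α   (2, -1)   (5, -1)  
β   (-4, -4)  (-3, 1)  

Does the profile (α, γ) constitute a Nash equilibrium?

Yes

At (α, γ), Row earns 2; switching to β would give -4, so Row has no profitable deviation.
Column earns -1; switching to δ would give -1, so Column has no profitable deviation.
Neither player can gain by a unilateral deviation, so this profile is a Nash equilibrium.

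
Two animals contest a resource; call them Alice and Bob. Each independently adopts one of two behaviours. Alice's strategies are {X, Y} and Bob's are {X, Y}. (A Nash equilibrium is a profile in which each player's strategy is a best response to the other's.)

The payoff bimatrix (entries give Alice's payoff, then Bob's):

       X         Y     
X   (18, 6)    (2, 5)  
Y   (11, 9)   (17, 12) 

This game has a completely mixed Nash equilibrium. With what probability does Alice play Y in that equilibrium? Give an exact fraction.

1/4

Let x be the probability that Alice plays X. In a completely mixed equilibrium, Bob must be indifferent between X and Y.
Bob's expected payoff from X is 6x + 9(1−x); from Y it is 5x + 12(1−x).
Setting these equal: −3x + 9 = −7x + 12, so x = 3/4.
Therefore Alice plays Y with probability 1 − 3/4 = 1/4.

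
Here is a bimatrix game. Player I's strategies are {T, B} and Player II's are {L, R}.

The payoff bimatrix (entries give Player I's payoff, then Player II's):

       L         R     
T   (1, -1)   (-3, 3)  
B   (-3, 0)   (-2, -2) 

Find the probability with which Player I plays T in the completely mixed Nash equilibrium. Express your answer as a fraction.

Let p be the probability that Player I plays T. In a completely mixed equilibrium, Player II must be indifferent between L and R.
Player II's expected payoff from L is −p; from R it is 3p − 2(1−p).
Setting these equal: −p = 5p − 2, so p = 1/3.

1/3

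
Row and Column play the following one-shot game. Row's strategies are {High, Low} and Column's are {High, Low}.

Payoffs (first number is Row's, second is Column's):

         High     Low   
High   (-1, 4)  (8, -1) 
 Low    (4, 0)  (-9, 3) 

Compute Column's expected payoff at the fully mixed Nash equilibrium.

3/2

First find p, the probability Row plays High, from Column's indifference between High and Low: 4p = −p + 3(1−p), giving p = 3/8.
Since Column is indifferent in equilibrium, Column's expected payoff equals the payoff from either column against (3/8, 5/8). Using High: 4(3/8) = 3/2.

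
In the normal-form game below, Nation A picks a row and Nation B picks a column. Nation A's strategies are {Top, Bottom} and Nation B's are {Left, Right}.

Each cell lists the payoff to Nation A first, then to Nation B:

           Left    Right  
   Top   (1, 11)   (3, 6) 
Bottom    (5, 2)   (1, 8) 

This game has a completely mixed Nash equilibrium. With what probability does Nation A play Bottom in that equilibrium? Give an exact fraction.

5/11

Let x be the probability that Nation A plays Top. In a completely mixed equilibrium, Nation B must be indifferent between Left and Right.
Nation B's expected payoff from Left is 11x + 2(1−x); from Right it is 6x + 8(1−x).
Setting these equal: 9x + 2 = −2x + 8, so x = 6/11.
Therefore Nation A plays Bottom with probability 1 − 6/11 = 5/11.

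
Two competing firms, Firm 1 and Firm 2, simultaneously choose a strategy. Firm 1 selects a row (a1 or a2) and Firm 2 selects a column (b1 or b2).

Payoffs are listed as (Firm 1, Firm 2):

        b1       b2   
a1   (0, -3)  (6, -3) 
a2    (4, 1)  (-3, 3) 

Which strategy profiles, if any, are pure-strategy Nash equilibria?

(a1, b2)

(a1, b1): Firm 1 prefers a2 (4 > 0) — not an equilibrium.
(a1, b2): Firm 1 gets 6 ≥ -3 from a2, and Firm 2 gets -3 ≥ -3 from b1 — Nash equilibrium.
(a2, b1): Firm 2 prefers b2 (3 > 1) — not an equilibrium.
(a2, b2): Firm 1 prefers a1 (6 > -3) — not an equilibrium.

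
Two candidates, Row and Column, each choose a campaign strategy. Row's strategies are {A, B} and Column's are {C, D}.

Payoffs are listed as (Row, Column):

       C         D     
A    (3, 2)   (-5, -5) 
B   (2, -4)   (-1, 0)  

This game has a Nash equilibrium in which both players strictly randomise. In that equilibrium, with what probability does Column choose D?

1/5

Let q be the probability that Column plays C. In a completely mixed equilibrium, Row must be indifferent between A and B.
Row's expected payoff from A is 3q − 5(1−q); from B it is 2q − (1−q).
Setting these equal: 8q − 5 = 3q − 1, so q = 4/5.
Therefore Column plays D with probability 1 − 4/5 = 1/5.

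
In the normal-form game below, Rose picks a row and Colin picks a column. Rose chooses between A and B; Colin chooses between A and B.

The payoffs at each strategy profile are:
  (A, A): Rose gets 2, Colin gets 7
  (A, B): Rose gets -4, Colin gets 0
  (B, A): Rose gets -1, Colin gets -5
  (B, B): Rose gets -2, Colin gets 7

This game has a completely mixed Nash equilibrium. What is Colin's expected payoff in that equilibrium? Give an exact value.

49/19

First find p, the probability Rose plays A, from Colin's indifference between A and B: 7p − 5(1−p) = 7(1−p), giving p = 12/19.
Since Colin is indifferent in equilibrium, Colin's expected payoff equals the payoff from either column against (12/19, 7/19). Using A: 7(12/19) − 5(7/19) = 49/19.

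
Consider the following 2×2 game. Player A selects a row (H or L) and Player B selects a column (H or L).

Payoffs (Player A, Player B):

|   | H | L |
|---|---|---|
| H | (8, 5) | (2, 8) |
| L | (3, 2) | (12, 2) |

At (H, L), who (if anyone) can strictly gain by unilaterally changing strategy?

Player A at (H, L) earns 2; deviating to L yields 12 — a strict improvement.
Player B earns 8; deviating to H yields 5 — not better.
Only Player A has a strictly profitable deviation.

Player A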